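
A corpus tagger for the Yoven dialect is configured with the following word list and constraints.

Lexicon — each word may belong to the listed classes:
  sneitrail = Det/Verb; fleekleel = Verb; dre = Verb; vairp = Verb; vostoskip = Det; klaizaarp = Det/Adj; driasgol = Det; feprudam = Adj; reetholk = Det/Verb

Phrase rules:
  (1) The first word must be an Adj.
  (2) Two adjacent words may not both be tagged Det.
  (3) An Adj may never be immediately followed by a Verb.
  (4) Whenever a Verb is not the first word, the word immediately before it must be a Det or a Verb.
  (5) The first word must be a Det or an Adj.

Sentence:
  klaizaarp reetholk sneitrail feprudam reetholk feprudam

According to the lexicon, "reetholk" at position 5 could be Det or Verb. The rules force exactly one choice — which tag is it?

Candidates per position — 1:klaizaarp {Det,Adj}; 2:reetholk {Det,Verb}; 3:sneitrail {Det,Verb}; 4:feprudam {Adj}; 5:reetholk {Det,Verb}; 6:feprudam {Adj}.
If word 1 were Det, no tagging could satisfy rule 1; so word 1 is Adj.
If word 2 were Verb, no tagging could satisfy rule 3; so word 2 is Det.
If word 3 were Det, no tagging could satisfy rule 2; so word 3 is Verb.
If word 5 were Verb, no tagging could satisfy rule 3; so word 5 is Det.
That leaves exactly one tagging: Adj Det Verb Adj Det Adj.
Check: rule 1 satisfied; rule 2 satisfied; rule 3 satisfied; rule 4 satisfied; rule 5 satisfied.

Det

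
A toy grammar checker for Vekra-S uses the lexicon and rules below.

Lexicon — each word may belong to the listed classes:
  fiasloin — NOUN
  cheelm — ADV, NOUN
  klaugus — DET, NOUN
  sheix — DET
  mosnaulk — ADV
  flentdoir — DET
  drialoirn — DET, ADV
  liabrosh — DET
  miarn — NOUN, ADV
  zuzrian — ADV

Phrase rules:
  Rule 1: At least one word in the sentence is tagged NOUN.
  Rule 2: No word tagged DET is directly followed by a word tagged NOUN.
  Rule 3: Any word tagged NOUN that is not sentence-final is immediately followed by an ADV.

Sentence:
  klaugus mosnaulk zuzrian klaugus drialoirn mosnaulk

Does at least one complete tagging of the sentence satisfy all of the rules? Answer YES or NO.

Candidates per position — 1:klaugus {DET,NOUN}; 2:mosnaulk {ADV}; 3:zuzrian {ADV}; 4:klaugus {DET,NOUN}; 5:drialoirn {DET,ADV}; 6:mosnaulk {ADV}.
One satisfying assignment: NOUN ADV ADV DET ADV ADV.
Checking: rule 1 holds; rule 2 holds; rule 3 holds.

YES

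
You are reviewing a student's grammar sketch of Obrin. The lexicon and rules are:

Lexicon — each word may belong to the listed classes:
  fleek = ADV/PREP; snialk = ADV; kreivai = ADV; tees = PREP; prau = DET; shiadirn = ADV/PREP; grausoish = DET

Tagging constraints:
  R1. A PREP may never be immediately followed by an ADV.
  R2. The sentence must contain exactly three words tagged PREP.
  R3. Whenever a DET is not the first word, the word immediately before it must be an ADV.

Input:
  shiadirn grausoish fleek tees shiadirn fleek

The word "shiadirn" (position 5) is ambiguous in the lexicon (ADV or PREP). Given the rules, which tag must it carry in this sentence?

Candidates per position — 1:shiadirn {ADV,PREP}; 2:grausoish {DET}; 3:fleek {ADV,PREP}; 4:tees {PREP}; 5:shiadirn {ADV,PREP}; 6:fleek {ADV,PREP}.
Position 1: PREP is ruled out by rule 3; that leaves ADV.
Position 5: ADV is ruled out by rule 1; that leaves PREP.
Position 6: ADV is ruled out by rule 1; that leaves PREP.
Position 3: PREP is ruled out by rule 2; that leaves ADV.
That leaves exactly one tagging: ADV DET ADV PREP PREP PREP.
Rule-by-rule: rule 1 ok; rule 2 ok; rule 3 ok.

PREP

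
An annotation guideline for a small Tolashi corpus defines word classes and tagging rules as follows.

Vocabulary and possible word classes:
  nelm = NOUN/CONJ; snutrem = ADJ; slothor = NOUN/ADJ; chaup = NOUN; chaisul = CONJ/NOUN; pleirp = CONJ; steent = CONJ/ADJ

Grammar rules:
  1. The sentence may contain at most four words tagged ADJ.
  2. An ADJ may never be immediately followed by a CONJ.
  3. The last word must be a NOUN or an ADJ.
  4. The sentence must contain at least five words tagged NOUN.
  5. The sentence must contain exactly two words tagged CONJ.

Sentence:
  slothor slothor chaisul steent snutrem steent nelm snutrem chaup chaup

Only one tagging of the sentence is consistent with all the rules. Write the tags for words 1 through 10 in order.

Candidates per position — 1:slothor {NOUN,ADJ}; 2:slothor {NOUN,ADJ}; 3:chaisul {CONJ,NOUN}; 4:steent {CONJ,ADJ}; 5:snutrem {ADJ}; 6:steent {CONJ,ADJ}; 7:nelm {NOUN,CONJ}; 8:snutrem {ADJ}; 9:chaup {NOUN}; 10:chaup {NOUN}.
At position 6, choosing CONJ makes rule 2 impossible to satisfy; hence ADJ.
At position 7, choosing CONJ makes rule 2 impossible to satisfy; hence NOUN.
At position 3, choosing NOUN makes rule 5 impossible to satisfy; hence CONJ.
At position 4, choosing ADJ makes rule 5 impossible to satisfy; hence CONJ.
At position 1, choosing ADJ makes rule 4 impossible to satisfy; hence NOUN.
At position 2, choosing ADJ makes rule 2 impossible to satisfy; hence NOUN.
The unique satisfying tagging is: NOUN NOUN CONJ CONJ ADJ ADJ NOUN ADJ NOUN NOUN.
Checking: rule 1 ok; rule 2 ok; rule 3 ok; rule 4 ok; rule 5 ok.

NOUN NOUN CONJ CONJ ADJ ADJ NOUN ADJ NOUN NOUN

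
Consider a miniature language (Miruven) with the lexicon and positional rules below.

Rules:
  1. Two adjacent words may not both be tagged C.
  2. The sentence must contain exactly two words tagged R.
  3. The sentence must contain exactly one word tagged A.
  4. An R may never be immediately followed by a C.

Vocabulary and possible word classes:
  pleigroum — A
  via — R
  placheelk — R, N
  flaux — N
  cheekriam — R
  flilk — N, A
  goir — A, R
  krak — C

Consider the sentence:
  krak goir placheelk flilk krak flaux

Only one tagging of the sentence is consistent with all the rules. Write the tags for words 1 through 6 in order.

C R R A C N

Candidates per position — 1:krak {C}; 2:goir {A,R}; 3:placheelk {R,N}; 4:flilk {N,A}; 5:krak {C}; 6:flaux {N}.
Word 2 cannot be A — rule 2 would then fail for every completion. It is R.
Word 3 cannot be N — rule 2 would then fail for every completion. It is R.
Word 4 cannot be N — rule 3 would then fail for every completion. It is A.
The only consistent sequence is: C R R A C N.
Verifying each rule — rule 1 ok; rule 2 ok; rule 3 ok; rule 4 ok.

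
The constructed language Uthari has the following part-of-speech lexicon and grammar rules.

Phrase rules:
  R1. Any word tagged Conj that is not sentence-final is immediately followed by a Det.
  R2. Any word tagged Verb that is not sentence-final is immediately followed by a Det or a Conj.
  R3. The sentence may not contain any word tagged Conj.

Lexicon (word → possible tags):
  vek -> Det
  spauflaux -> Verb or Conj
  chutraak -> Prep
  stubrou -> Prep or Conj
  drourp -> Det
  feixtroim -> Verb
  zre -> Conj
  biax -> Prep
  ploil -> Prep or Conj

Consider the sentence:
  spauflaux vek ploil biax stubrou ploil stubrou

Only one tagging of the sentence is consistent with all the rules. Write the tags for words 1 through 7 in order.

Verb Det Prep Prep Prep Prep Prep

Candidates per position — 1:spauflaux {Verb,Conj}; 2:vek {Det}; 3:ploil {Prep,Conj}; 4:biax {Prep}; 5:stubrou {Prep,Conj}; 6:ploil {Prep,Conj}; 7:stubrou {Prep,Conj}.
Position 1: Conj is ruled out by rule 3; that leaves Verb.
Position 3: Conj is ruled out by rule 1; that leaves Prep.
Position 5: Conj is ruled out by rule 1; that leaves Prep.
Position 6: Conj is ruled out by rule 1; that leaves Prep.
Position 7: Conj is ruled out by rule 3; that leaves Prep.
The unique satisfying tagging is: Verb Det Prep Prep Prep Prep Prep.
Verifying each rule — rule 1 ✓; rule 2 ✓; rule 3 ✓.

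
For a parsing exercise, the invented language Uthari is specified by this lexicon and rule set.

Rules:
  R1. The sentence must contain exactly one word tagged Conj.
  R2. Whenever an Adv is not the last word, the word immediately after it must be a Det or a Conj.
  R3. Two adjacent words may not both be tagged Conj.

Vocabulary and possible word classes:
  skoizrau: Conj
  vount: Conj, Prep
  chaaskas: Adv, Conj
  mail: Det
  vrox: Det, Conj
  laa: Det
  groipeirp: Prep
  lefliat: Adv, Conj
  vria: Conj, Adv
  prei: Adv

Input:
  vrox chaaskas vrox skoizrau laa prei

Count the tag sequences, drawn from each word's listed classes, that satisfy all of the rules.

Candidates per position — 1:vrox {Det,Conj}; 2:chaaskas {Adv,Conj}; 3:vrox {Det,Conj}; 4:skoizrau {Conj}; 5:laa {Det}; 6:prei {Adv}.
There are 8 candidate sequences in total.
The sequences that satisfy every rule: Det Adv Det Conj Det Adv.
Count = 1.

1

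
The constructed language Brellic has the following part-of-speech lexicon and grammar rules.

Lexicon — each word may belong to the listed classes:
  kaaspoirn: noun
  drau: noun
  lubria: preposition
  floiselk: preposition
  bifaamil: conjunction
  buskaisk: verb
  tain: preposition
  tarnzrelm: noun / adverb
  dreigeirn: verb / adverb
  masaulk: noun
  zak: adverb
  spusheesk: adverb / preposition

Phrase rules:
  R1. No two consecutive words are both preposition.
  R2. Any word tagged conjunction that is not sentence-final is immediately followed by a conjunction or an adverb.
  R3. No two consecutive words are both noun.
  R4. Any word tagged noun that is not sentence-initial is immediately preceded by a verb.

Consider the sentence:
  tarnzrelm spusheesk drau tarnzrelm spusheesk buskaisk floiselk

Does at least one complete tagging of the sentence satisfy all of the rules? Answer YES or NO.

Candidates per position — 1:tarnzrelm {noun,adverb}; 2:spusheesk {adverb,preposition}; 3:drau {noun}; 4:tarnzrelm {noun,adverb}; 5:spusheesk {adverb,preposition}; 6:buskaisk {verb}; 7:floiselk {preposition}.
Rule 4 cannot be satisfied by any choice of tags from the lexicon.
So there is no consistent tagging.

NO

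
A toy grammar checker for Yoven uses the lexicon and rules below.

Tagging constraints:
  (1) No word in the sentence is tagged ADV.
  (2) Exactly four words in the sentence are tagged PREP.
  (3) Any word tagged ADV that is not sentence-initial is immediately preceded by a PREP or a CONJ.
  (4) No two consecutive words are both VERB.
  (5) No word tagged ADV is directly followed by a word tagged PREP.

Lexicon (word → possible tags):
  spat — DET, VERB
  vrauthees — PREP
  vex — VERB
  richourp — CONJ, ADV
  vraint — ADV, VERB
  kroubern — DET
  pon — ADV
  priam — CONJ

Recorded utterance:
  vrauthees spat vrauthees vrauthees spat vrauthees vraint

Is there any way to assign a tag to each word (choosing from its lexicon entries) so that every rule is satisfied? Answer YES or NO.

Candidates per position — 1:vrauthees {PREP}; 2:spat {DET,VERB}; 3:vrauthees {PREP}; 4:vrauthees {PREP}; 5:spat {DET,VERB}; 6:vrauthees {PREP}; 7:vraint {ADV,VERB}.
One satisfying assignment: PREP DET PREP PREP DET PREP VERB.
Verifying each rule — rule 1 ✓; rule 2 ✓; rule 3 ✓; rule 4 ✓; rule 5 ✓.

YES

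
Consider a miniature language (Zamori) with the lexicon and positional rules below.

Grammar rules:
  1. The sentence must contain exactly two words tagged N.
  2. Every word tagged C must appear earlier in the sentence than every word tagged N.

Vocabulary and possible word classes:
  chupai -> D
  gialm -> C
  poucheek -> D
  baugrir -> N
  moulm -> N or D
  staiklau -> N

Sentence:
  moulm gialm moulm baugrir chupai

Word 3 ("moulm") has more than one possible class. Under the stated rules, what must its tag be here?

N

Candidates per position — 1:moulm {N,D}; 2:gialm {C}; 3:moulm {N,D}; 4:baugrir {N}; 5:chupai {D}.
Word 1 cannot be N — rule 2 would then fail for every completion. It is D.
Word 3 cannot be D — rule 1 would then fail for every completion. It is N.
That leaves exactly one tagging: D C N N D.
Rule-by-rule: rule 1 satisfied; rule 2 satisfied.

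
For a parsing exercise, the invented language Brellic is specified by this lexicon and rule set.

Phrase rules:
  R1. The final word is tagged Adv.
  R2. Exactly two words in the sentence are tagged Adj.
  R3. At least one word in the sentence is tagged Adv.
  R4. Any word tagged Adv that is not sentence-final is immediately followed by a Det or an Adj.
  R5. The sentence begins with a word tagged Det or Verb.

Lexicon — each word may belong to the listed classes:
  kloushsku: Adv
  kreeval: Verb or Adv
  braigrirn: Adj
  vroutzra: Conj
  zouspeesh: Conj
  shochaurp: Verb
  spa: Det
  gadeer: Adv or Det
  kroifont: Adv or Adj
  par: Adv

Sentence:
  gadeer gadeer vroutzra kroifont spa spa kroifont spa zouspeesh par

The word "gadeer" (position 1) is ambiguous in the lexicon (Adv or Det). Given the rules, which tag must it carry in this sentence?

Det

Candidates per position — 1:gadeer {Adv,Det}; 2:gadeer {Adv,Det}; 3:vroutzra {Conj}; 4:kroifont {Adv,Adj}; 5:spa {Det}; 6:spa {Det}; 7:kroifont {Adv,Adj}; 8:spa {Det}; 9:zouspeesh {Conj}; 10:par {Adv}.
If word 1 were Adv, no tagging could satisfy rule 5; so word 1 is Det.
If word 2 were Adv, no tagging could satisfy rule 4; so word 2 is Det.
If word 4 were Adv, no tagging could satisfy rule 2; so word 4 is Adj.
If word 7 were Adv, no tagging could satisfy rule 2; so word 7 is Adj.
The unique satisfying tagging is: Det Det Conj Adj Det Det Adj Det Conj Adv.
Check: rule 1 ✓; rule 2 ✓; rule 3 ✓; rule 4 ✓; rule 5 ✓.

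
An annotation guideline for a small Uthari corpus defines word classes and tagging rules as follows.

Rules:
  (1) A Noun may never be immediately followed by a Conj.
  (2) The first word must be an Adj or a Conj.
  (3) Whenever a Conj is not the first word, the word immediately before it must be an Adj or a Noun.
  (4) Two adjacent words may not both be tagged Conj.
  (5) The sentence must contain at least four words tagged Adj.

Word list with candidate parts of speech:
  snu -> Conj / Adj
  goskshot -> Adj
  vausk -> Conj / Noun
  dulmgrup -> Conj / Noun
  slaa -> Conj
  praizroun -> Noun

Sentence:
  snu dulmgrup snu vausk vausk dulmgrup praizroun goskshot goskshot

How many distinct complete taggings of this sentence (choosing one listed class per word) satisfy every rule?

Candidates per position — 1:snu {Conj,Adj}; 2:dulmgrup {Conj,Noun}; 3:snu {Conj,Adj}; 4:vausk {Conj,Noun}; 5:vausk {Conj,Noun}; 6:dulmgrup {Conj,Noun}; 7:praizroun {Noun}; 8:goskshot {Adj}; 9:goskshot {Adj}.
There are 64 candidate sequences in total.
The sequences that satisfy every rule: Adj Conj Adj Conj Noun Noun Noun Adj Adj; Adj Conj Adj Noun Noun Noun Noun Adj Adj; Adj Noun Adj Conj Noun Noun Noun Adj Adj; Adj Noun Adj Noun Noun Noun Noun Adj Adj.
Count = 4.

4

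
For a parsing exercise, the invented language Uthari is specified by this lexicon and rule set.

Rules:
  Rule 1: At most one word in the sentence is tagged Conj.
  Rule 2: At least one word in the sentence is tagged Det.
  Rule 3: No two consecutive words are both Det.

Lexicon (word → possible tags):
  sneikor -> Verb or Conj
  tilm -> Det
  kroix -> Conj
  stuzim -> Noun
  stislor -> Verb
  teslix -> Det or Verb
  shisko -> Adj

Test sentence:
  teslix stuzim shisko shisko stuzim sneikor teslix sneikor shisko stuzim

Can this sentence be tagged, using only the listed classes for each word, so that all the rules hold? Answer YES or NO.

YES

Candidates per position — 1:teslix {Det,Verb}; 2:stuzim {Noun}; 3:shisko {Adj}; 4:shisko {Adj}; 5:stuzim {Noun}; 6:sneikor {Verb,Conj}; 7:teslix {Det,Verb}; 8:sneikor {Verb,Conj}; 9:shisko {Adj}; 10:stuzim {Noun}.
One satisfying assignment: Det Noun Adj Adj Noun Verb Det Verb Adj Noun.
Verifying each rule — rule 1 ok; rule 2 ok; rule 3 ok.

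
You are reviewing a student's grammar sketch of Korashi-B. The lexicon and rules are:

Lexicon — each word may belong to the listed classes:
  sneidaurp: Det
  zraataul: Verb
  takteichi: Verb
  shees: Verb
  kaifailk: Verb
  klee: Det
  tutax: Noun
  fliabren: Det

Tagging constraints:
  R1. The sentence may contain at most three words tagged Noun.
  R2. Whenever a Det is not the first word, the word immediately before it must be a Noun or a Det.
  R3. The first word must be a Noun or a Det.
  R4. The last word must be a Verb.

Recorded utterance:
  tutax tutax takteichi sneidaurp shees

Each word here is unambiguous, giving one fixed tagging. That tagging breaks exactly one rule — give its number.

Fixed tagging: Noun Noun Verb Det Verb.
Applying the rules: R1 pass, R2 fail, R3 pass, R4 pass.
Only rule 2 fails.

2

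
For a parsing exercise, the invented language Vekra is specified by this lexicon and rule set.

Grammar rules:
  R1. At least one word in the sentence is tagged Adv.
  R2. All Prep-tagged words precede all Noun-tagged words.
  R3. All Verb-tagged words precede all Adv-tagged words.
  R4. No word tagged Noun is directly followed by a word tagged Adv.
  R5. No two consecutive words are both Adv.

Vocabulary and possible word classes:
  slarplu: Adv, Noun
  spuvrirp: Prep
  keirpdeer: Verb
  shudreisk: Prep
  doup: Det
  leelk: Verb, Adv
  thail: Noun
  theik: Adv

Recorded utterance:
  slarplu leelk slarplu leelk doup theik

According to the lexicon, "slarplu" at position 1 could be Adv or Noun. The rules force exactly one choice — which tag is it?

Candidates per position — 1:slarplu {Adv,Noun}; 2:leelk {Verb,Adv}; 3:slarplu {Adv,Noun}; 4:leelk {Verb,Adv}; 5:doup {Det}; 6:theik {Adv}.
Position 1: the remaining choice is settled jointly with positions 2, 3, 4 — only Noun at position 1 is part of a tagging that satisfies every rule.
That leaves exactly one tagging: Noun Verb Noun Verb Det Adv.
Check: rule 1 ✓; rule 2 ✓; rule 3 ✓; rule 4 ✓; rule 5 ✓.

Noun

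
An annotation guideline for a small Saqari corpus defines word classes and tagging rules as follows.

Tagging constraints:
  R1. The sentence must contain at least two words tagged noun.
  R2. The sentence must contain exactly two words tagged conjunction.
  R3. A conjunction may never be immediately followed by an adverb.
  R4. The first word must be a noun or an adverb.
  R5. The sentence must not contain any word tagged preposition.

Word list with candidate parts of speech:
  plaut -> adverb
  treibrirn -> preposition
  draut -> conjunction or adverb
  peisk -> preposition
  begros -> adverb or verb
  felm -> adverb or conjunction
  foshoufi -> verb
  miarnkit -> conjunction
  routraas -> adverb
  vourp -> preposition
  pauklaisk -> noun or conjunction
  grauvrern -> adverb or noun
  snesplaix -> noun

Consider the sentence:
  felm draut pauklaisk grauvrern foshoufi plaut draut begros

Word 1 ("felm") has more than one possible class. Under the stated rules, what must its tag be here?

Candidates per position — 1:felm {adverb,conjunction}; 2:draut {conjunction,adverb}; 3:pauklaisk {noun,conjunction}; 4:grauvrern {adverb,noun}; 5:foshoufi {verb}; 6:plaut {adverb}; 7:draut {conjunction,adverb}; 8:begros {adverb,verb}.
Word 1 cannot be conjunction — rule 4 would then fail for every completion. It is adverb.
Word 3 cannot be conjunction — rule 1 would then fail for every completion. It is noun.
Word 4 cannot be adverb — rule 1 would then fail for every completion. It is noun.
Word 7 cannot be adverb — rule 2 would then fail for every completion. It is conjunction.
Word 8 cannot be adverb — rule 3 would then fail for every completion. It is verb.
Word 2 cannot be adverb — rule 2 would then fail for every completion. It is conjunction.
The unique satisfying tagging is: adverb conjunction noun noun verb adverb conjunction verb.
Verifying each rule — rule 1 ✓; rule 2 ✓; rule 3 ✓; rule 4 ✓; rule 5 ✓.

adverb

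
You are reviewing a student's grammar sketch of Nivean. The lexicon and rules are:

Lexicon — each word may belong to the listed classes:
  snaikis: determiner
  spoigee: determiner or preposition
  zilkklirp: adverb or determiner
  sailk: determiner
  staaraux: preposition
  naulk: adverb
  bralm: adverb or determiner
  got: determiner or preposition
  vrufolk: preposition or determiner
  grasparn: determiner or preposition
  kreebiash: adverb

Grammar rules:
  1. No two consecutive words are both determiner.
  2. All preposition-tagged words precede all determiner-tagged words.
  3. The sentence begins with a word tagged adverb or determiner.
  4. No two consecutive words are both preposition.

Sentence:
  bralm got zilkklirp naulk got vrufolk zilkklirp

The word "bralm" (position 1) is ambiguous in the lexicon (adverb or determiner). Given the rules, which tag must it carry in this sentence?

Candidates per position — 1:bralm {adverb,determiner}; 2:got {determiner,preposition}; 3:zilkklirp {adverb,determiner}; 4:naulk {adverb}; 5:got {determiner,preposition}; 6:vrufolk {preposition,determiner}; 7:zilkklirp {adverb,determiner}.
Position 1: the remaining choice is settled jointly with positions 2, 3, 5, 6, 7 — only adverb at position 1 is part of a tagging that satisfies every rule.
So the tagging must be: adverb preposition adverb adverb preposition determiner adverb.
Checking: rule 1 satisfied; rule 2 satisfied; rule 3 satisfied; rule 4 satisfied.

adverb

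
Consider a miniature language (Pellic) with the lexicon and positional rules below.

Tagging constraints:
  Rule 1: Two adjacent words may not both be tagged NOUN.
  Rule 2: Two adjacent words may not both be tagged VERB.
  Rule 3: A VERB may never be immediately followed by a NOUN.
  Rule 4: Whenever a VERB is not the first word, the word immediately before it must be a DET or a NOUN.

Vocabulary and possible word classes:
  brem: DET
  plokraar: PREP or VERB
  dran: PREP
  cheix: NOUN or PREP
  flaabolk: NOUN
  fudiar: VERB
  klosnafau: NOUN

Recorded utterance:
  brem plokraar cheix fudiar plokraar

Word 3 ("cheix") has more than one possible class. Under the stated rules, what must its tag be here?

Candidates per position — 1:brem {DET}; 2:plokraar {PREP,VERB}; 3:cheix {NOUN,PREP}; 4:fudiar {VERB}; 5:plokraar {PREP,VERB}.
Position 3: PREP is ruled out by rule 4; that leaves NOUN.
Position 5: VERB is ruled out by rule 2; that leaves PREP.
Position 2: VERB is ruled out by rule 3; that leaves PREP.
The only consistent sequence is: DET PREP NOUN VERB PREP.
Check: rule 1 ✓; rule 2 ✓; rule 3 ✓; rule 4 ✓.

NOUN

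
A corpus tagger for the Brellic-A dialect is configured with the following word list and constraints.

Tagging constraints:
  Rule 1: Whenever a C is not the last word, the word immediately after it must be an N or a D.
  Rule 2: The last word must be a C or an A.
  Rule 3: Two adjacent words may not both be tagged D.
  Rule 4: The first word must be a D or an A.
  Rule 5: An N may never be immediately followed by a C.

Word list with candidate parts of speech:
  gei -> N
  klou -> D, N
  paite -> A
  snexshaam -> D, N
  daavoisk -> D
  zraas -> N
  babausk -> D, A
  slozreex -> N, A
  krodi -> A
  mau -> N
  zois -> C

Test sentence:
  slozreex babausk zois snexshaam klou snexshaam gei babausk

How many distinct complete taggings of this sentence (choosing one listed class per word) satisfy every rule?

10

Candidates per position — 1:slozreex {N,A}; 2:babausk {D,A}; 3:zois {C}; 4:snexshaam {D,N}; 5:klou {D,N}; 6:snexshaam {D,N}; 7:gei {N}; 8:babausk {D,A}.
There are 64 candidate sequences in total.
Checking each against the rules leaves 10 sequences.
Count = 10.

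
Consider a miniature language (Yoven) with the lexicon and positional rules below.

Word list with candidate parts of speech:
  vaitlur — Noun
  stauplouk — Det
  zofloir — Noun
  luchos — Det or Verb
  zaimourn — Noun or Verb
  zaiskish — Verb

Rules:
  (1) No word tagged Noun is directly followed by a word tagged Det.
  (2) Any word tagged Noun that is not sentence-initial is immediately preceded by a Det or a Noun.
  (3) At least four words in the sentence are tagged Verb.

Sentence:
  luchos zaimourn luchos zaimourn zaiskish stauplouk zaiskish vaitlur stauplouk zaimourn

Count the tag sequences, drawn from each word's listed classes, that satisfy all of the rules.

0

Candidates per position — 1:luchos {Det,Verb}; 2:zaimourn {Noun,Verb}; 3:luchos {Det,Verb}; 4:zaimourn {Noun,Verb}; 5:zaiskish {Verb}; 6:stauplouk {Det}; 7:zaiskish {Verb}; 8:vaitlur {Noun}; 9:stauplouk {Det}; 10:zaimourn {Noun,Verb}.
There are 32 candidate sequences in total.
Rule 1 cannot be satisfied by any choice of tags from the lexicon.
So there is no consistent tagging.
Count = 0.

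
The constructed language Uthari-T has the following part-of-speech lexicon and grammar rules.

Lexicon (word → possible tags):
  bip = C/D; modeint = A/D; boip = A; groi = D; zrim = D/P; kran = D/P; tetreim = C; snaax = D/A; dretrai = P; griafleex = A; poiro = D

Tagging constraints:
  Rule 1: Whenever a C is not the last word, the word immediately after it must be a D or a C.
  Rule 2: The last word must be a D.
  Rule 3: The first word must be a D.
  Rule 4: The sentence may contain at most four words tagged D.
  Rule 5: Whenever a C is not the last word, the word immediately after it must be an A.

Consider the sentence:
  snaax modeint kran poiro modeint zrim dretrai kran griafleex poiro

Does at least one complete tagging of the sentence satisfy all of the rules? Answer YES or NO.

Candidates per position — 1:snaax {D,A}; 2:modeint {A,D}; 3:kran {D,P}; 4:poiro {D}; 5:modeint {A,D}; 6:zrim {D,P}; 7:dretrai {P}; 8:kran {D,P}; 9:griafleex {A}; 10:poiro {D}.
One satisfying assignment: D A P D A P P P A D.
Verifying each rule — rule 1 satisfied; rule 2 satisfied; rule 3 satisfied; rule 4 satisfied; rule 5 satisfied.

YES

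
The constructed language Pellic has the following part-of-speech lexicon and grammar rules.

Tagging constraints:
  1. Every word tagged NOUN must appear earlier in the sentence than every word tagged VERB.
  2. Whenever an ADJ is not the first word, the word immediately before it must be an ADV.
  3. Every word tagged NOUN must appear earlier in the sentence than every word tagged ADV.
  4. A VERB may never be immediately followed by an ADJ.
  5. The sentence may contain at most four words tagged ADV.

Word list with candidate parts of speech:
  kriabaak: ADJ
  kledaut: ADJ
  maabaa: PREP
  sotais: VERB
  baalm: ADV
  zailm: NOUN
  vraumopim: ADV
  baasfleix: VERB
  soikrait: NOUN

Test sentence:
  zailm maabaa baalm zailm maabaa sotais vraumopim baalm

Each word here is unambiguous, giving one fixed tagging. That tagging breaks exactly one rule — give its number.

3

Fixed tagging: NOUN PREP ADV NOUN PREP VERB ADV ADV.
Checking each rule: R1 holds, R2 holds, R3 violated, R4 holds, R5 holds.
Only rule 3 fails.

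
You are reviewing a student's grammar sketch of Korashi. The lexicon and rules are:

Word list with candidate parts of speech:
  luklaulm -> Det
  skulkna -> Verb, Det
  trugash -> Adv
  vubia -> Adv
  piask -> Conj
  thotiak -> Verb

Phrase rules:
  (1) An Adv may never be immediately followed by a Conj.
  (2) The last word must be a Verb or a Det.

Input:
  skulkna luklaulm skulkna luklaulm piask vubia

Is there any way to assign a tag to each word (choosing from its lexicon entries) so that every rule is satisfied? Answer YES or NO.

Candidates per position — 1:skulkna {Verb,Det}; 2:luklaulm {Det}; 3:skulkna {Verb,Det}; 4:luklaulm {Det}; 5:piask {Conj}; 6:vubia {Adv}.
Rule 2 cannot be satisfied by any choice of tags from the lexicon.
So there is no consistent tagging.

NO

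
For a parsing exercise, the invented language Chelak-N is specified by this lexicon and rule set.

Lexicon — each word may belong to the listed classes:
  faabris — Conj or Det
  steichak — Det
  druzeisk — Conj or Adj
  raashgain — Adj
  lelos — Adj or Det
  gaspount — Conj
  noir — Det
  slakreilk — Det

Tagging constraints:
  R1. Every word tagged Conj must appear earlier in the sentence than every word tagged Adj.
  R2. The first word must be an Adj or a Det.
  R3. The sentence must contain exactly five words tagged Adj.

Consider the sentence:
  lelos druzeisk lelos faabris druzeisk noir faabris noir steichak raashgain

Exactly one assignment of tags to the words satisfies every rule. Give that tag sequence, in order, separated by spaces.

Candidates per position — 1:lelos {Adj,Det}; 2:druzeisk {Conj,Adj}; 3:lelos {Adj,Det}; 4:faabris {Conj,Det}; 5:druzeisk {Conj,Adj}; 6:noir {Det}; 7:faabris {Conj,Det}; 8:noir {Det}; 9:steichak {Det}; 10:raashgain {Adj}.
At position 1, choosing Det makes rule 3 impossible to satisfy; hence Adj.
At position 2, choosing Conj makes rule 1 impossible to satisfy; hence Adj.
At position 3, choosing Det makes rule 3 impossible to satisfy; hence Adj.
At position 4, choosing Conj makes rule 1 impossible to satisfy; hence Det.
At position 5, choosing Conj makes rule 1 impossible to satisfy; hence Adj.
At position 7, choosing Conj makes rule 1 impossible to satisfy; hence Det.
The unique satisfying tagging is: Adj Adj Adj Det Adj Det Det Det Det Adj.
Rule-by-rule: rule 1 satisfied; rule 2 satisfied; rule 3 satisfied.

Adj Adj Adj Det Adj Det Det Det Det Adj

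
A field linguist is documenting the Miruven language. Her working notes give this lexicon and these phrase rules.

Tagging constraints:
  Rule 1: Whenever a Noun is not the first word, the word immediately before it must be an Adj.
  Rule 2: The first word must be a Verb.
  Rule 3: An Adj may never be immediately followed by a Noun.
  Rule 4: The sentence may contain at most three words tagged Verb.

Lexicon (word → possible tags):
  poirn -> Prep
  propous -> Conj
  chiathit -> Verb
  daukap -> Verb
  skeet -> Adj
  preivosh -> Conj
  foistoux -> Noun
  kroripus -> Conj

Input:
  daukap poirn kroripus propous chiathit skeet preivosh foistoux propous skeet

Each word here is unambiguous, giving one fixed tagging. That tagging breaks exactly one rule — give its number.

1

Fixed tagging: Verb Prep Conj Conj Verb Adj Conj Noun Conj Adj.
Rule check: R1 violated, R2 holds, R3 holds, R4 holds.
Only rule 1 fails.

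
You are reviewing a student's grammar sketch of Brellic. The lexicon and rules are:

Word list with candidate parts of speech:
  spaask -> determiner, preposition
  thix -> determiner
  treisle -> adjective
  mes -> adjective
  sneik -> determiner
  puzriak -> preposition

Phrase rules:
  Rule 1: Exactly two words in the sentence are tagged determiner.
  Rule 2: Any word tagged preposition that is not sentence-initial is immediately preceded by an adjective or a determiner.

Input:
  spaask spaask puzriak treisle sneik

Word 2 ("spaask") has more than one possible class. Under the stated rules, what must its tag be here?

determiner

Candidates per position — 1:spaask {determiner,preposition}; 2:spaask {determiner,preposition}; 3:puzriak {preposition}; 4:treisle {adjective}; 5:sneik {determiner}.
If word 2 were preposition, no tagging could satisfy rule 2; so word 2 is determiner.
If word 1 were determiner, no tagging could satisfy rule 1; so word 1 is preposition.
The unique satisfying tagging is: preposition determiner preposition adjective determiner.
Checking: rule 1 ✓; rule 2 ✓.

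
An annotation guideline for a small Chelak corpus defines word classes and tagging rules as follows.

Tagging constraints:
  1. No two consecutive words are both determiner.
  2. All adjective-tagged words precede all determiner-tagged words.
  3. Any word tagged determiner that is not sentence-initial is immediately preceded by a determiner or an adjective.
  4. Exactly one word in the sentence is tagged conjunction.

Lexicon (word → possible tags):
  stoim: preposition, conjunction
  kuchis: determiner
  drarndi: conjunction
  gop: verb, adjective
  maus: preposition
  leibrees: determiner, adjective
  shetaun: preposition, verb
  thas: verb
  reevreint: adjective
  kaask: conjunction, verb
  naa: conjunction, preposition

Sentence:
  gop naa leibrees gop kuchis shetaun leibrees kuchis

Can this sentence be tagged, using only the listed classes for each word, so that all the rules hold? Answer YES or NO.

Candidates per position — 1:gop {verb,adjective}; 2:naa {conjunction,preposition}; 3:leibrees {determiner,adjective}; 4:gop {verb,adjective}; 5:kuchis {determiner}; 6:shetaun {preposition,verb}; 7:leibrees {determiner,adjective}; 8:kuchis {determiner}.
Every candidate sequence violates at least one rule; no consistent tagging exists.

NO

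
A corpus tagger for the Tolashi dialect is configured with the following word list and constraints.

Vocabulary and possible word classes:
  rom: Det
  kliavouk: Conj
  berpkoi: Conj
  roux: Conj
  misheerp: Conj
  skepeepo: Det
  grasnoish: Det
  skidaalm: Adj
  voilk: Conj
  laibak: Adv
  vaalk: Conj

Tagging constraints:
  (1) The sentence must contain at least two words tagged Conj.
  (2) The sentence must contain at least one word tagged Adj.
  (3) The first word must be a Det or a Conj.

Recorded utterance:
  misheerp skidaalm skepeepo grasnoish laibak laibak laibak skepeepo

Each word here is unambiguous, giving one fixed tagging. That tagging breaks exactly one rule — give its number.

Fixed tagging: Conj Adj Det Det Adv Adv Adv Det.
Applying the rules: R1 fails, R2 ok, R3 ok.
Only rule 1 fails.

1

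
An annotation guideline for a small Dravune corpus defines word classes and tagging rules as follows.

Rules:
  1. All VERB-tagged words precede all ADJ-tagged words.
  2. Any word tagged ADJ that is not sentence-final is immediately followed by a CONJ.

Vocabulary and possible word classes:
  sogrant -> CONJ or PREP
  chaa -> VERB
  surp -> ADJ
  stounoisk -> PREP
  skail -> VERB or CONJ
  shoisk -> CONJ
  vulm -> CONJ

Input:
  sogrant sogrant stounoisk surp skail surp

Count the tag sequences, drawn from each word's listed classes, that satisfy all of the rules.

Candidates per position — 1:sogrant {CONJ,PREP}; 2:sogrant {CONJ,PREP}; 3:stounoisk {PREP}; 4:surp {ADJ}; 5:skail {VERB,CONJ}; 6:surp {ADJ}.
There are 8 candidate sequences in total.
The sequences that satisfy every rule: CONJ CONJ PREP ADJ CONJ ADJ; CONJ PREP PREP ADJ CONJ ADJ; PREP CONJ PREP ADJ CONJ ADJ; PREP PREP PREP ADJ CONJ ADJ.
Count = 4.

4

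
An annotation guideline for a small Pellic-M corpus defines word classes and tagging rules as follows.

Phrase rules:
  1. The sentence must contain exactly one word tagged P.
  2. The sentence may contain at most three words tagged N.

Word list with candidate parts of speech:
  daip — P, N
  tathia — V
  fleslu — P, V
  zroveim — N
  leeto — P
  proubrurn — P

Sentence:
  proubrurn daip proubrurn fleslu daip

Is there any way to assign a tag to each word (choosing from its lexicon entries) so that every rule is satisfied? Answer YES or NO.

Candidates per position — 1:proubrurn {P}; 2:daip {P,N}; 3:proubrurn {P}; 4:fleslu {P,V}; 5:daip {P,N}.
Rule 1 cannot be satisfied by any choice of tags from the lexicon.
So there is no consistent tagging.

NO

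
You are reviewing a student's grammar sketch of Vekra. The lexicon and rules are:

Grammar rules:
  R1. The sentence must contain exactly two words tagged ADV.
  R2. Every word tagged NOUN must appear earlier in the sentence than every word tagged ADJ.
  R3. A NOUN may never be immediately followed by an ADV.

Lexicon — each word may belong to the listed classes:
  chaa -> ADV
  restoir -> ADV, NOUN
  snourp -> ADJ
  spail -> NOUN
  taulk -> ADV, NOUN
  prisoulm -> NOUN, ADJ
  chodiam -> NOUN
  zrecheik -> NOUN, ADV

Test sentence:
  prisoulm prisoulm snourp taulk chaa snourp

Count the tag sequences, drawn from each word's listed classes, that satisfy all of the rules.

3

Candidates per position — 1:prisoulm {NOUN,ADJ}; 2:prisoulm {NOUN,ADJ}; 3:snourp {ADJ}; 4:taulk {ADV,NOUN}; 5:chaa {ADV}; 6:snourp {ADJ}.
There are 8 candidate sequences in total.
The sequences that satisfy every rule: NOUN NOUN ADJ ADV ADV ADJ; NOUN ADJ ADJ ADV ADV ADJ; ADJ ADJ ADJ ADV ADV ADJ.
Count = 3.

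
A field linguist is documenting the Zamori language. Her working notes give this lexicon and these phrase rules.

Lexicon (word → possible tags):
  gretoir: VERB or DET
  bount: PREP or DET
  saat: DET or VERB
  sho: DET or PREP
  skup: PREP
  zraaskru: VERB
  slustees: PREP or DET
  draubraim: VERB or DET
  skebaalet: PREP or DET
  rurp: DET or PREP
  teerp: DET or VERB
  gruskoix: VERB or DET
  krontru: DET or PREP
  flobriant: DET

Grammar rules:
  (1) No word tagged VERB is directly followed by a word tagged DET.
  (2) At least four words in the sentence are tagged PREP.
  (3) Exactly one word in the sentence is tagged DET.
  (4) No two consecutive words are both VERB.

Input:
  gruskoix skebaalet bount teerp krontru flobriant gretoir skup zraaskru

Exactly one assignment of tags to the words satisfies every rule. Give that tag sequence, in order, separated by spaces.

VERB PREP PREP VERB PREP DET VERB PREP VERB

Candidates per position — 1:gruskoix {VERB,DET}; 2:skebaalet {PREP,DET}; 3:bount {PREP,DET}; 4:teerp {DET,VERB}; 5:krontru {DET,PREP}; 6:flobriant {DET}; 7:gretoir {VERB,DET}; 8:skup {PREP}; 9:zraaskru {VERB}.
If word 1 were DET, no tagging could satisfy rule 3; so word 1 is VERB.
If word 2 were DET, no tagging could satisfy rule 1; so word 2 is PREP.
If word 3 were DET, no tagging could satisfy rule 2; so word 3 is PREP.
If word 4 were DET, no tagging could satisfy rule 3; so word 4 is VERB.
If word 5 were DET, no tagging could satisfy rule 1; so word 5 is PREP.
If word 7 were DET, no tagging could satisfy rule 3; so word 7 is VERB.
So the tagging must be: VERB PREP PREP VERB PREP DET VERB PREP VERB.
Verifying each rule — rule 1 ok; rule 2 ok; rule 3 ok; rule 4 ok.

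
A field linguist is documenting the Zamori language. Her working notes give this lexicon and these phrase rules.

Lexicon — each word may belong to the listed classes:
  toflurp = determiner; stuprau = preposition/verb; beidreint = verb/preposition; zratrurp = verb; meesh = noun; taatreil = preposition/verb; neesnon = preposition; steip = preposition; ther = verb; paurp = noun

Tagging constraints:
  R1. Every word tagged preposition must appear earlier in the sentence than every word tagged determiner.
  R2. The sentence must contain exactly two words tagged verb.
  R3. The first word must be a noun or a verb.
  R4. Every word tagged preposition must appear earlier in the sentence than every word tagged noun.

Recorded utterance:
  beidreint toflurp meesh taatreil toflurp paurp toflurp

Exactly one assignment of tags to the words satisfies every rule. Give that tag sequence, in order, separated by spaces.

Candidates per position — 1:beidreint {verb,preposition}; 2:toflurp {determiner}; 3:meesh {noun}; 4:taatreil {preposition,verb}; 5:toflurp {determiner}; 6:paurp {noun}; 7:toflurp {determiner}.
At position 1, choosing preposition makes rule 2 impossible to satisfy; hence verb.
At position 4, choosing preposition makes rule 1 impossible to satisfy; hence verb.
The only consistent sequence is: verb determiner noun verb determiner noun determiner.
Checking: rule 1 ok; rule 2 ok; rule 3 ok; rule 4 ok.

verb determiner noun verb determiner noun determiner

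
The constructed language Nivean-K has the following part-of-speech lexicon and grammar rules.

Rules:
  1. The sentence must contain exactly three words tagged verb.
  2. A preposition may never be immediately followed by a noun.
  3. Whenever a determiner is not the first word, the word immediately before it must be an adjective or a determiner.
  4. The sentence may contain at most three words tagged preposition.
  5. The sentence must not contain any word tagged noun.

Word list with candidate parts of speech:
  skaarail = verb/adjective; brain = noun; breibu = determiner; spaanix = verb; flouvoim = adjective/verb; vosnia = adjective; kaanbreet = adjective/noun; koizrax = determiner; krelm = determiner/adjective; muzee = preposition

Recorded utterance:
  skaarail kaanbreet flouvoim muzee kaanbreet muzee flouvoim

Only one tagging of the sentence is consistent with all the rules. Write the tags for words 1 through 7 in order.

Candidates per position — 1:skaarail {verb,adjective}; 2:kaanbreet {adjective,noun}; 3:flouvoim {adjective,verb}; 4:muzee {preposition}; 5:kaanbreet {adjective,noun}; 6:muzee {preposition}; 7:flouvoim {adjective,verb}.
Word 1 cannot be adjective — rule 1 would then fail for every completion. It is verb.
Word 2 cannot be noun — rule 5 would then fail for every completion. It is adjective.
Word 3 cannot be adjective — rule 1 would then fail for every completion. It is verb.
Word 5 cannot be noun — rule 2 would then fail for every completion. It is adjective.
Word 7 cannot be adjective — rule 1 would then fail for every completion. It is verb.
The unique satisfying tagging is: verb adjective verb preposition adjective preposition verb.
Checking: rule 1 ✓; rule 2 ✓; rule 3 ✓; rule 4 ✓; rule 5 ✓.

verb adjective verb preposition adjective preposition verb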